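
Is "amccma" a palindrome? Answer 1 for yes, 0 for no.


Input: amccma
Reversed: amccma
  Compare pos 0 ('a') with pos 5 ('a'): match
  Compare pos 1 ('m') with pos 4 ('m'): match
  Compare pos 2 ('c') with pos 3 ('c'): match
Result: palindrome

1


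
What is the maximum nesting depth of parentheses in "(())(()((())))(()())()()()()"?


Input: "(())(()((())))(()())()()()()"
Tracking depth:
  Position 0 '(': depth becomes 1
  Position 1 '(': depth becomes 2
  Position 2 ')': depth becomes 1
  Position 3 ')': depth becomes 0
  Position 4 '(': depth becomes 1
  Position 5 '(': depth becomes 2
  Position 6 ')': depth becomes 1
  Position 7 '(': depth becomes 2
  Position 8 '(': depth becomes 3
  Position 9 '(': depth becomes 4
  Position 10 ')': depth becomes 3
  Position 11 ')': depth becomes 2
  Position 12 ')': depth becomes 1
  Position 13 ')': depth becomes 0
  Position 14 '(': depth becomes 1
  Position 15 '(': depth becomes 2
  Position 16 ')': depth becomes 1
  Position 17 '(': depth becomes 2
  Position 18 ')': depth becomes 1
  Position 19 ')': depth becomes 0
  Position 20 '(': depth becomes 1
  Position 21 ')': depth becomes 0
  Position 22 '(': depth becomes 1
  Position 23 ')': depth becomes 0
  Position 24 '(': depth becomes 1
  Position 25 ')': depth becomes 0
  Position 26 '(': depth becomes 1
  Position 27 ')': depth becomes 0
Maximum depth reached: 4

4


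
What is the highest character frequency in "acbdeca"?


Input: acbdeca
Character counts:
  'a': 2
  'b': 1
  'c': 2
  'd': 1
  'e': 1
Maximum frequency: 2

2


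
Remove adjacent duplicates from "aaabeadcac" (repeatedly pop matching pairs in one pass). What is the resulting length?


Input: aaabeadcac
Stack-based adjacent duplicate removal:
  Read 'a': push. Stack: a
  Read 'a': matches stack top 'a' => pop. Stack: (empty)
  Read 'a': push. Stack: a
  Read 'b': push. Stack: ab
  Read 'e': push. Stack: abe
  Read 'a': push. Stack: abea
  Read 'd': push. Stack: abead
  Read 'c': push. Stack: abeadc
  Read 'a': push. Stack: abeadca
  Read 'c': push. Stack: abeadcac
Final stack: "abeadcac" (length 8)

8


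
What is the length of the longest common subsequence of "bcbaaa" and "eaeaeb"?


LCS of "bcbaaa" and "eaeaeb"
DP table:
           e    a    e    a    e    b
      0    0    0    0    0    0    0
  b   0    0    0    0    0    0    1
  c   0    0    0    0    0    0    1
  b   0    0    0    0    0    0    1
  a   0    0    1    1    1    1    1
  a   0    0    1    1    2    2    2
  a   0    0    1    1    2    2    2
LCS length = dp[6][6] = 2

2


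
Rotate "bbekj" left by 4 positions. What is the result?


Input: "bbekj", rotate left by 4
First 4 characters: "bbek"
Remaining characters: "j"
Concatenate remaining + first: "j" + "bbek" = "jbbek"

jbbek


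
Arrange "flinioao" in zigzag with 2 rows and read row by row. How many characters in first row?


Zigzag "flinioao" into 2 rows:
Placing characters:
  'f' => row 0
  'l' => row 1
  'i' => row 0
  'n' => row 1
  'i' => row 0
  'o' => row 1
  'a' => row 0
  'o' => row 1
Rows:
  Row 0: "fiia"
  Row 1: "lnoo"
First row length: 4

4


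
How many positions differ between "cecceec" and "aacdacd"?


Comparing "cecceec" and "aacdacd" position by position:
  Position 0: 'c' vs 'a' => DIFFER
  Position 1: 'e' vs 'a' => DIFFER
  Position 2: 'c' vs 'c' => same
  Position 3: 'c' vs 'd' => DIFFER
  Position 4: 'e' vs 'a' => DIFFER
  Position 5: 'e' vs 'c' => DIFFER
  Position 6: 'c' vs 'd' => DIFFER
Positions that differ: 6

6


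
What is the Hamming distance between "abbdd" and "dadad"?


Comparing "abbdd" and "dadad" position by position:
  Position 0: 'a' vs 'd' => differ
  Position 1: 'b' vs 'a' => differ
  Position 2: 'b' vs 'd' => differ
  Position 3: 'd' vs 'a' => differ
  Position 4: 'd' vs 'd' => same
Total differences (Hamming distance): 4

4


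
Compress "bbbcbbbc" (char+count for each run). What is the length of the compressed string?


Input: bbbcbbbc
Runs:
  'b' x 3 => "b3"
  'c' x 1 => "c1"
  'b' x 3 => "b3"
  'c' x 1 => "c1"
Compressed: "b3c1b3c1"
Compressed length: 8

8


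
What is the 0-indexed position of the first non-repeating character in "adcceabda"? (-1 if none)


Input: adcceabda
Character frequencies:
  'a': 3
  'b': 1
  'c': 2
  'd': 2
  'e': 1
Scanning left to right for freq == 1:
  Position 0 ('a'): freq=3, skip
  Position 1 ('d'): freq=2, skip
  Position 2 ('c'): freq=2, skip
  Position 3 ('c'): freq=2, skip
  Position 4 ('e'): unique! => answer = 4

4


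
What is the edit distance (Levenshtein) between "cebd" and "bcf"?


Computing edit distance: "cebd" -> "bcf"
DP table:
           b    c    f
      0    1    2    3
  c   1    1    1    2
  e   2    2    2    2
  b   3    2    3    3
  d   4    3    3    4
Edit distance = dp[4][3] = 4

4


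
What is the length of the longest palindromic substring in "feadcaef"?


Input: "feadcaef"
Checking substrings for palindromes:
  No multi-char palindromic substrings found
Longest palindromic substring: "f" with length 1

1


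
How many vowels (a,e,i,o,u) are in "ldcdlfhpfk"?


Input: ldcdlfhpfk
Checking each character:
  'l' at position 0: consonant
  'd' at position 1: consonant
  'c' at position 2: consonant
  'd' at position 3: consonant
  'l' at position 4: consonant
  'f' at position 5: consonant
  'h' at position 6: consonant
  'p' at position 7: consonant
  'f' at position 8: consonant
  'k' at position 9: consonant
Total vowels: 0

0


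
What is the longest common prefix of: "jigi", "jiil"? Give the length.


Words: jigi, jiil
  Position 0: all 'j' => match
  Position 1: all 'i' => match
  Position 2: ('g', 'i') => mismatch, stop
LCP = "ji" (length 2)

2


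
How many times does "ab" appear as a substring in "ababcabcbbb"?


Searching for "ab" in "ababcabcbbb"
Scanning each position:
  Position 0: "ab" => MATCH
  Position 1: "ba" => no
  Position 2: "ab" => MATCH
  Position 3: "bc" => no
  Position 4: "ca" => no
  Position 5: "ab" => MATCH
  Position 6: "bc" => no
  Position 7: "cb" => no
  Position 8: "bb" => no
  Position 9: "bb" => no
Total occurrences: 3

3


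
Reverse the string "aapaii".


Input: aapaii
Reading characters right to left:
  Position 5: 'i'
  Position 4: 'i'
  Position 3: 'a'
  Position 2: 'p'
  Position 1: 'a'
  Position 0: 'a'
Reversed: iiapaa

iiapaa


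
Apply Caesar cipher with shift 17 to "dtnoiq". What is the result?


Caesar cipher: shift "dtnoiq" by 17
  'd' (pos 3) + 17 = pos 20 = 'u'
  't' (pos 19) + 17 = pos 10 = 'k'
  'n' (pos 13) + 17 = pos 4 = 'e'
  'o' (pos 14) + 17 = pos 5 = 'f'
  'i' (pos 8) + 17 = pos 25 = 'z'
  'q' (pos 16) + 17 = pos 7 = 'h'
Result: ukefzh

ukefzh


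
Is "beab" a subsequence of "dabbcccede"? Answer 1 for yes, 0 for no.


Check if "beab" is a subsequence of "dabbcccede"
Greedy scan:
  Position 0 ('d'): no match needed
  Position 1 ('a'): no match needed
  Position 2 ('b'): matches sub[0] = 'b'
  Position 3 ('b'): no match needed
  Position 4 ('c'): no match needed
  Position 5 ('c'): no match needed
  Position 6 ('c'): no match needed
  Position 7 ('e'): matches sub[1] = 'e'
  Position 8 ('d'): no match needed
  Position 9 ('e'): no match needed
Only matched 2/4 characters => not a subsequence

0


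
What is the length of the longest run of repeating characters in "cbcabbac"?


Input: "cbcabbac"
Scanning for longest run:
  Position 1 ('b'): new char, reset run to 1
  Position 2 ('c'): new char, reset run to 1
  Position 3 ('a'): new char, reset run to 1
  Position 4 ('b'): new char, reset run to 1
  Position 5 ('b'): continues run of 'b', length=2
  Position 6 ('a'): new char, reset run to 1
  Position 7 ('c'): new char, reset run to 1
Longest run: 'b' with length 2

2


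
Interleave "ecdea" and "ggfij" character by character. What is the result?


Interleaving "ecdea" and "ggfij":
  Position 0: 'e' from first, 'g' from second => "eg"
  Position 1: 'c' from first, 'g' from second => "cg"
  Position 2: 'd' from first, 'f' from second => "df"
  Position 3: 'e' from first, 'i' from second => "ei"
  Position 4: 'a' from first, 'j' from second => "aj"
Result: egcgdfeiaj

egcgdfeiaj


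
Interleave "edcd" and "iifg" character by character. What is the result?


Interleaving "edcd" and "iifg":
  Position 0: 'e' from first, 'i' from second => "ei"
  Position 1: 'd' from first, 'i' from second => "di"
  Position 2: 'c' from first, 'f' from second => "cf"
  Position 3: 'd' from first, 'g' from second => "dg"
Result: eidicfdg

eidicfdg


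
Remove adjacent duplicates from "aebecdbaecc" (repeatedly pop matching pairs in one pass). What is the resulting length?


Input: aebecdbaecc
Stack-based adjacent duplicate removal:
  Read 'a': push. Stack: a
  Read 'e': push. Stack: ae
  Read 'b': push. Stack: aeb
  Read 'e': push. Stack: aebe
  Read 'c': push. Stack: aebec
  Read 'd': push. Stack: aebecd
  Read 'b': push. Stack: aebecdb
  Read 'a': push. Stack: aebecdba
  Read 'e': push. Stack: aebecdbae
  Read 'c': push. Stack: aebecdbaec
  Read 'c': matches stack top 'c' => pop. Stack: aebecdbae
Final stack: "aebecdbae" (length 9)

9


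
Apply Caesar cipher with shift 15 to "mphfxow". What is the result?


Caesar cipher: shift "mphfxow" by 15
  'm' (pos 12) + 15 = pos 1 = 'b'
  'p' (pos 15) + 15 = pos 4 = 'e'
  'h' (pos 7) + 15 = pos 22 = 'w'
  'f' (pos 5) + 15 = pos 20 = 'u'
  'x' (pos 23) + 15 = pos 12 = 'm'
  'o' (pos 14) + 15 = pos 3 = 'd'
  'w' (pos 22) + 15 = pos 11 = 'l'
Result: bewumdl

bewumdl


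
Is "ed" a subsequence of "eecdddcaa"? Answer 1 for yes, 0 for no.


Check if "ed" is a subsequence of "eecdddcaa"
Greedy scan:
  Position 0 ('e'): matches sub[0] = 'e'
  Position 1 ('e'): no match needed
  Position 2 ('c'): no match needed
  Position 3 ('d'): matches sub[1] = 'd'
  Position 4 ('d'): no match needed
  Position 5 ('d'): no match needed
  Position 6 ('c'): no match needed
  Position 7 ('a'): no match needed
  Position 8 ('a'): no match needed
All 2 characters matched => is a subsequence

1


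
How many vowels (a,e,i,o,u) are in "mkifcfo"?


Input: mkifcfo
Checking each character:
  'm' at position 0: consonant
  'k' at position 1: consonant
  'i' at position 2: vowel (running total: 1)
  'f' at position 3: consonant
  'c' at position 4: consonant
  'f' at position 5: consonant
  'o' at position 6: vowel (running total: 2)
Total vowels: 2

2


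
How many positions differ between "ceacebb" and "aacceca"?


Comparing "ceacebb" and "aacceca" position by position:
  Position 0: 'c' vs 'a' => DIFFER
  Position 1: 'e' vs 'a' => DIFFER
  Position 2: 'a' vs 'c' => DIFFER
  Position 3: 'c' vs 'c' => same
  Position 4: 'e' vs 'e' => same
  Position 5: 'b' vs 'c' => DIFFER
  Position 6: 'b' vs 'a' => DIFFER
Positions that differ: 5

5


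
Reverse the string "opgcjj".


Input: opgcjj
Reading characters right to left:
  Position 5: 'j'
  Position 4: 'j'
  Position 3: 'c'
  Position 2: 'g'
  Position 1: 'p'
  Position 0: 'o'
Reversed: jjcgpo

jjcgpo


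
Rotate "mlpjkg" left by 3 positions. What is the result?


Input: "mlpjkg", rotate left by 3
First 3 characters: "mlp"
Remaining characters: "jkg"
Concatenate remaining + first: "jkg" + "mlp" = "jkgmlp"

jkgmlp


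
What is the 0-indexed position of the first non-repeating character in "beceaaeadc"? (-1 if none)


Input: beceaaeadc
Character frequencies:
  'a': 3
  'b': 1
  'c': 2
  'd': 1
  'e': 3
Scanning left to right for freq == 1:
  Position 0 ('b'): unique! => answer = 0

0


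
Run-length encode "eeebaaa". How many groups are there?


Input: eeebaaa
Scanning for consecutive runs:
  Group 1: 'e' x 3 (positions 0-2)
  Group 2: 'b' x 1 (positions 3-3)
  Group 3: 'a' x 3 (positions 4-6)
Total groups: 3

3


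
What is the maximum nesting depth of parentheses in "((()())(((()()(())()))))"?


Input: "((()())(((()()(())()))))"
Tracking depth:
  Position 0 '(': depth becomes 1
  Position 1 '(': depth becomes 2
  Position 2 '(': depth becomes 3
  Position 3 ')': depth becomes 2
  Position 4 '(': depth becomes 3
  Position 5 ')': depth becomes 2
  Position 6 ')': depth becomes 1
  Position 7 '(': depth becomes 2
  Position 8 '(': depth becomes 3
  Position 9 '(': depth becomes 4
  Position 10 '(': depth becomes 5
  Position 11 ')': depth becomes 4
  Position 12 '(': depth becomes 5
  Position 13 ')': depth becomes 4
  Position 14 '(': depth becomes 5
  Position 15 '(': depth becomes 6
  Position 16 ')': depth becomes 5
  Position 17 ')': depth becomes 4
  Position 18 '(': depth becomes 5
  Position 19 ')': depth becomes 4
  Position 20 ')': depth becomes 3
  Position 21 ')': depth becomes 2
  Position 22 ')': depth becomes 1
  Position 23 ')': depth becomes 0
Maximum depth reached: 6

6


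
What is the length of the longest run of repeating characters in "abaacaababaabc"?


Input: "abaacaababaabc"
Scanning for longest run:
  Position 1 ('b'): new char, reset run to 1
  Position 2 ('a'): new char, reset run to 1
  Position 3 ('a'): continues run of 'a', length=2
  Position 4 ('c'): new char, reset run to 1
  Position 5 ('a'): new char, reset run to 1
  Position 6 ('a'): continues run of 'a', length=2
  Position 7 ('b'): new char, reset run to 1
  Position 8 ('a'): new char, reset run to 1
  Position 9 ('b'): new char, reset run to 1
  Position 10 ('a'): new char, reset run to 1
  Position 11 ('a'): continues run of 'a', length=2
  Position 12 ('b'): new char, reset run to 1
  Position 13 ('c'): new char, reset run to 1
Longest run: 'a' with length 2

2


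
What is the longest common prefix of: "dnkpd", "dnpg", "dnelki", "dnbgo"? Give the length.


Words: dnkpd, dnpg, dnelki, dnbgo
  Position 0: all 'd' => match
  Position 1: all 'n' => match
  Position 2: ('k', 'p', 'e', 'b') => mismatch, stop
LCP = "dn" (length 2)

2


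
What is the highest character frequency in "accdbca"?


Input: accdbca
Character counts:
  'a': 2
  'b': 1
  'c': 3
  'd': 1
Maximum frequency: 3

3


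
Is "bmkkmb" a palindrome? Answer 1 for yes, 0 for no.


Input: bmkkmb
Reversed: bmkkmb
  Compare pos 0 ('b') with pos 5 ('b'): match
  Compare pos 1 ('m') with pos 4 ('m'): match
  Compare pos 2 ('k') with pos 3 ('k'): match
Result: palindrome

1


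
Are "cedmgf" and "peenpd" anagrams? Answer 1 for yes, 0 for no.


Strings: "cedmgf", "peenpd"
Sorted first:  cdefgm
Sorted second: deenpp
Differ at position 0: 'c' vs 'd' => not anagrams

0


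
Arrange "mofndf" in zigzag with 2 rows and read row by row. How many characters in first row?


Zigzag "mofndf" into 2 rows:
Placing characters:
  'm' => row 0
  'o' => row 1
  'f' => row 0
  'n' => row 1
  'd' => row 0
  'f' => row 1
Rows:
  Row 0: "mfd"
  Row 1: "onf"
First row length: 3

3


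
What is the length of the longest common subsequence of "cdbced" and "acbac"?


LCS of "cdbced" and "acbac"
DP table:
           a    c    b    a    c
      0    0    0    0    0    0
  c   0    0    1    1    1    1
  d   0    0    1    1    1    1
  b   0    0    1    2    2    2
  c   0    0    1    2    2    3
  e   0    0    1    2    2    3
  d   0    0    1    2    2    3
LCS length = dp[6][5] = 3

3


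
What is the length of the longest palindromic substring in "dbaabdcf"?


Input: "dbaabdcf"
Checking substrings for palindromes:
  [0:6] "dbaabd" (len 6) => palindrome
  [1:5] "baab" (len 4) => palindrome
  [2:4] "aa" (len 2) => palindrome
Longest palindromic substring: "dbaabd" with length 6

6


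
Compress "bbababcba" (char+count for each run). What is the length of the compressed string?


Input: bbababcba
Runs:
  'b' x 2 => "b2"
  'a' x 1 => "a1"
  'b' x 1 => "b1"
  'a' x 1 => "a1"
  'b' x 1 => "b1"
  'c' x 1 => "c1"
  'b' x 1 => "b1"
  'a' x 1 => "a1"
Compressed: "b2a1b1a1b1c1b1a1"
Compressed length: 16

16


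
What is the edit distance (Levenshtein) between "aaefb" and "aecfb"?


Computing edit distance: "aaefb" -> "aecfb"
DP table:
           a    e    c    f    b
      0    1    2    3    4    5
  a   1    0    1    2    3    4
  a   2    1    1    2    3    4
  e   3    2    1    2    3    4
  f   4    3    2    2    2    3
  b   5    4    3    3    3    2
Edit distance = dp[5][5] = 2

2


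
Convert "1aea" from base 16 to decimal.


Input: "1aea" in base 16
Positional expansion:
  Digit '1' (value 1) x 16^3 = 4096
  Digit 'a' (value 10) x 16^2 = 2560
  Digit 'e' (value 14) x 16^1 = 224
  Digit 'a' (value 10) x 16^0 = 10
Sum = 6890

6890


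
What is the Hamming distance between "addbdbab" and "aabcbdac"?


Comparing "addbdbab" and "aabcbdac" position by position:
  Position 0: 'a' vs 'a' => same
  Position 1: 'd' vs 'a' => differ
  Position 2: 'd' vs 'b' => differ
  Position 3: 'b' vs 'c' => differ
  Position 4: 'd' vs 'b' => differ
  Position 5: 'b' vs 'd' => differ
  Position 6: 'a' vs 'a' => same
  Position 7: 'b' vs 'c' => differ
Total differences (Hamming distance): 6

6


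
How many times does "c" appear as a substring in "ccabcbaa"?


Searching for "c" in "ccabcbaa"
Scanning each position:
  Position 0: "c" => MATCH
  Position 1: "c" => MATCH
  Position 2: "a" => no
  Position 3: "b" => no
  Position 4: "c" => MATCH
  Position 5: "b" => no
  Position 6: "a" => no
  Position 7: "a" => no
Total occurrences: 3

3


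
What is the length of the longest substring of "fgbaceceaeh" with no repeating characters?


Input: "fgbaceceaeh"
Sliding window (track last position of each char):
  Position 0 ('f'): window [0,0] length 1 -- new best
  Position 1 ('g'): window [0,1] length 2 -- new best
  Position 2 ('b'): window [0,2] length 3 -- new best
  Position 3 ('a'): window [0,3] length 4 -- new best
  Position 4 ('c'): window [0,4] length 5 -- new best
  Position 5 ('e'): window [0,5] length 6 -- new best
  Position 6 ('c'): repeat (last at 4), move window start to 5
  Position 6 ('c'): window [5,6] length 2
  Position 7 ('e'): repeat (last at 5), move window start to 6
  Position 7 ('e'): window [6,7] length 2
  Position 8 ('a'): window [6,8] length 3
  Position 9 ('e'): repeat (last at 7), move window start to 8
  Position 9 ('e'): window [8,9] length 2
  Position 10 ('h'): window [8,10] length 3
Longest substring with no repeats: "fgbace" with length 6

6


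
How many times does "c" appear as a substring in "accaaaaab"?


Searching for "c" in "accaaaaab"
Scanning each position:
  Position 0: "a" => no
  Position 1: "c" => MATCH
  Position 2: "c" => MATCH
  Position 3: "a" => no
  Position 4: "a" => no
  Position 5: "a" => no
  Position 6: "a" => no
  Position 7: "a" => no
  Position 8: "b" => no
Total occurrences: 2

2


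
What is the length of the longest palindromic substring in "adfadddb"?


Input: "adfadddb"
Checking substrings for palindromes:
  [4:7] "ddd" (len 3) => palindrome
  [4:6] "dd" (len 2) => palindrome
  [5:7] "dd" (len 2) => palindrome
Longest palindromic substring: "ddd" with length 3

3


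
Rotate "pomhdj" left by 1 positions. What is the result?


Input: "pomhdj", rotate left by 1
First 1 characters: "p"
Remaining characters: "omhdj"
Concatenate remaining + first: "omhdj" + "p" = "omhdjp"

omhdjp


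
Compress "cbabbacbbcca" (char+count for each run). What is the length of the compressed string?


Input: cbabbacbbcca
Runs:
  'c' x 1 => "c1"
  'b' x 1 => "b1"
  'a' x 1 => "a1"
  'b' x 2 => "b2"
  'a' x 1 => "a1"
  'c' x 1 => "c1"
  'b' x 2 => "b2"
  'c' x 2 => "c2"
  'a' x 1 => "a1"
Compressed: "c1b1a1b2a1c1b2c2a1"
Compressed length: 18

18


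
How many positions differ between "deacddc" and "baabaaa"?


Comparing "deacddc" and "baabaaa" position by position:
  Position 0: 'd' vs 'b' => DIFFER
  Position 1: 'e' vs 'a' => DIFFER
  Position 2: 'a' vs 'a' => same
  Position 3: 'c' vs 'b' => DIFFER
  Position 4: 'd' vs 'a' => DIFFER
  Position 5: 'd' vs 'a' => DIFFER
  Position 6: 'c' vs 'a' => DIFFER
Positions that differ: 6

6


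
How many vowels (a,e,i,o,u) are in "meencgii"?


Input: meencgii
Checking each character:
  'm' at position 0: consonant
  'e' at position 1: vowel (running total: 1)
  'e' at position 2: vowel (running total: 2)
  'n' at position 3: consonant
  'c' at position 4: consonant
  'g' at position 5: consonant
  'i' at position 6: vowel (running total: 3)
  'i' at position 7: vowel (running total: 4)
Total vowels: 4

4


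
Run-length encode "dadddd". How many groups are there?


Input: dadddd
Scanning for consecutive runs:
  Group 1: 'd' x 1 (positions 0-0)
  Group 2: 'a' x 1 (positions 1-1)
  Group 3: 'd' x 4 (positions 2-5)
Total groups: 3

3


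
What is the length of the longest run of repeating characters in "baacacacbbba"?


Input: "baacacacbbba"
Scanning for longest run:
  Position 1 ('a'): new char, reset run to 1
  Position 2 ('a'): continues run of 'a', length=2
  Position 3 ('c'): new char, reset run to 1
  Position 4 ('a'): new char, reset run to 1
  Position 5 ('c'): new char, reset run to 1
  Position 6 ('a'): new char, reset run to 1
  Position 7 ('c'): new char, reset run to 1
  Position 8 ('b'): new char, reset run to 1
  Position 9 ('b'): continues run of 'b', length=2
  Position 10 ('b'): continues run of 'b', length=3
  Position 11 ('a'): new char, reset run to 1
Longest run: 'b' with length 3

3


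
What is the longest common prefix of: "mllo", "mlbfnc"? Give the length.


Words: mllo, mlbfnc
  Position 0: all 'm' => match
  Position 1: all 'l' => match
  Position 2: ('l', 'b') => mismatch, stop
LCP = "ml" (length 2)

2


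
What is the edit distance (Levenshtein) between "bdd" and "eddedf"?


Computing edit distance: "bdd" -> "eddedf"
DP table:
           e    d    d    e    d    f
      0    1    2    3    4    5    6
  b   1    1    2    3    4    5    6
  d   2    2    1    2    3    4    5
  d   3    3    2    1    2    3    4
Edit distance = dp[3][6] = 4

4


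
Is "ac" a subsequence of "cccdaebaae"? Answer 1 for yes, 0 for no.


Check if "ac" is a subsequence of "cccdaebaae"
Greedy scan:
  Position 0 ('c'): no match needed
  Position 1 ('c'): no match needed
  Position 2 ('c'): no match needed
  Position 3 ('d'): no match needed
  Position 4 ('a'): matches sub[0] = 'a'
  Position 5 ('e'): no match needed
  Position 6 ('b'): no match needed
  Position 7 ('a'): no match needed
  Position 8 ('a'): no match needed
  Position 9 ('e'): no match needed
Only matched 1/2 characters => not a subsequence

0


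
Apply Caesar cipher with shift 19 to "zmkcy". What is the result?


Caesar cipher: shift "zmkcy" by 19
  'z' (pos 25) + 19 = pos 18 = 's'
  'm' (pos 12) + 19 = pos 5 = 'f'
  'k' (pos 10) + 19 = pos 3 = 'd'
  'c' (pos 2) + 19 = pos 21 = 'v'
  'y' (pos 24) + 19 = pos 17 = 'r'
Result: sfdvr

sfdvr


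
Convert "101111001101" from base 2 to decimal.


Input: "101111001101" in base 2
Positional expansion:
  Digit '1' (value 1) x 2^11 = 2048
  Digit '0' (value 0) x 2^10 = 0
  Digit '1' (value 1) x 2^9 = 512
  Digit '1' (value 1) x 2^8 = 256
  Digit '1' (value 1) x 2^7 = 128
  Digit '1' (value 1) x 2^6 = 64
  Digit '0' (value 0) x 2^5 = 0
  Digit '0' (value 0) x 2^4 = 0
  Digit '1' (value 1) x 2^3 = 8
  Digit '1' (value 1) x 2^2 = 4
  Digit '0' (value 0) x 2^1 = 0
  Digit '1' (value 1) x 2^0 = 1
Sum = 3021

3021


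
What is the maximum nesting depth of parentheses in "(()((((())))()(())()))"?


Input: "(()((((())))()(())()))"
Tracking depth:
  Position 0 '(': depth becomes 1
  Position 1 '(': depth becomes 2
  Position 2 ')': depth becomes 1
  Position 3 '(': depth becomes 2
  Position 4 '(': depth becomes 3
  Position 5 '(': depth becomes 4
  Position 6 '(': depth becomes 5
  Position 7 '(': depth becomes 6
  Position 8 ')': depth becomes 5
  Position 9 ')': depth becomes 4
  Position 10 ')': depth becomes 3
  Position 11 ')': depth becomes 2
  Position 12 '(': depth becomes 3
  Position 13 ')': depth becomes 2
  Position 14 '(': depth becomes 3
  Position 15 '(': depth becomes 4
  Position 16 ')': depth becomes 3
  Position 17 ')': depth becomes 2
  Position 18 '(': depth becomes 3
  Position 19 ')': depth becomes 2
  Position 20 ')': depth becomes 1
  Position 21 ')': depth becomes 0
Maximum depth reached: 6

6


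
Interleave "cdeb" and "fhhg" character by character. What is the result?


Interleaving "cdeb" and "fhhg":
  Position 0: 'c' from first, 'f' from second => "cf"
  Position 1: 'd' from first, 'h' from second => "dh"
  Position 2: 'e' from first, 'h' from second => "eh"
  Position 3: 'b' from first, 'g' from second => "bg"
Result: cfdhehbg

cfdhehbg


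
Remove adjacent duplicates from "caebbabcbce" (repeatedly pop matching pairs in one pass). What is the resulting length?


Input: caebbabcbce
Stack-based adjacent duplicate removal:
  Read 'c': push. Stack: c
  Read 'a': push. Stack: ca
  Read 'e': push. Stack: cae
  Read 'b': push. Stack: caeb
  Read 'b': matches stack top 'b' => pop. Stack: cae
  Read 'a': push. Stack: caea
  Read 'b': push. Stack: caeab
  Read 'c': push. Stack: caeabc
  Read 'b': push. Stack: caeabcb
  Read 'c': push. Stack: caeabcbc
  Read 'e': push. Stack: caeabcbce
Final stack: "caeabcbce" (length 9)

9


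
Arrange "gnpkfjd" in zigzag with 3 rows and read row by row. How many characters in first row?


Zigzag "gnpkfjd" into 3 rows:
Placing characters:
  'g' => row 0
  'n' => row 1
  'p' => row 2
  'k' => row 1
  'f' => row 0
  'j' => row 1
  'd' => row 2
Rows:
  Row 0: "gf"
  Row 1: "nkj"
  Row 2: "pd"
First row length: 2

2


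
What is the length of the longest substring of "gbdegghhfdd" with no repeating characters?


Input: "gbdegghhfdd"
Sliding window (track last position of each char):
  Position 0 ('g'): window [0,0] length 1 -- new best
  Position 1 ('b'): window [0,1] length 2 -- new best
  Position 2 ('d'): window [0,2] length 3 -- new best
  Position 3 ('e'): window [0,3] length 4 -- new best
  Position 4 ('g'): repeat (last at 0), move window start to 1
  Position 4 ('g'): window [1,4] length 4
  Position 5 ('g'): repeat (last at 4), move window start to 5
  Position 5 ('g'): window [5,5] length 1
  Position 6 ('h'): window [5,6] length 2
  Position 7 ('h'): repeat (last at 6), move window start to 7
  Position 7 ('h'): window [7,7] length 1
  Position 8 ('f'): window [7,8] length 2
  Position 9 ('d'): window [7,9] length 3
  Position 10 ('d'): repeat (last at 9), move window start to 10
  Position 10 ('d'): window [10,10] length 1
Longest substring with no repeats: "gbde" with length 4

4


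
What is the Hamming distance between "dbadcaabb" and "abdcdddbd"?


Comparing "dbadcaabb" and "abdcdddbd" position by position:
  Position 0: 'd' vs 'a' => differ
  Position 1: 'b' vs 'b' => same
  Position 2: 'a' vs 'd' => differ
  Position 3: 'd' vs 'c' => differ
  Position 4: 'c' vs 'd' => differ
  Position 5: 'a' vs 'd' => differ
  Position 6: 'a' vs 'd' => differ
  Position 7: 'b' vs 'b' => same
  Position 8: 'b' vs 'd' => differ
Total differences (Hamming distance): 7

7


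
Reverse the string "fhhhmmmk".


Input: fhhhmmmk
Reading characters right to left:
  Position 7: 'k'
  Position 6: 'm'
  Position 5: 'm'
  Position 4: 'm'
  Position 3: 'h'
  Position 2: 'h'
  Position 1: 'h'
  Position 0: 'f'
Reversed: kmmmhhhf

kmmmhhhf


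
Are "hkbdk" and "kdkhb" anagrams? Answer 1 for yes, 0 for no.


Strings: "hkbdk", "kdkhb"
Sorted first:  bdhkk
Sorted second: bdhkk
Sorted forms match => anagrams

1


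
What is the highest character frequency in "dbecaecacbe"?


Input: dbecaecacbe
Character counts:
  'a': 2
  'b': 2
  'c': 3
  'd': 1
  'e': 3
Maximum frequency: 3

3


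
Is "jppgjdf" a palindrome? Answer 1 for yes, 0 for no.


Input: jppgjdf
Reversed: fdjgppj
  Compare pos 0 ('j') with pos 6 ('f'): MISMATCH
  Compare pos 1 ('p') with pos 5 ('d'): MISMATCH
  Compare pos 2 ('p') with pos 4 ('j'): MISMATCH
Result: not a palindrome

0


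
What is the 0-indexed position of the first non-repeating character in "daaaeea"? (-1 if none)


Input: daaaeea
Character frequencies:
  'a': 4
  'd': 1
  'e': 2
Scanning left to right for freq == 1:
  Position 0 ('d'): unique! => answer = 0

0


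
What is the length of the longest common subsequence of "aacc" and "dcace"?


LCS of "aacc" and "dcace"
DP table:
           d    c    a    c    e
      0    0    0    0    0    0
  a   0    0    0    1    1    1
  a   0    0    0    1    1    1
  c   0    0    1    1    2    2
  c   0    0    1    1    2    2
LCS length = dp[4][5] = 2

2


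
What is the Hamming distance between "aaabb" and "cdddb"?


Comparing "aaabb" and "cdddb" position by position:
  Position 0: 'a' vs 'c' => differ
  Position 1: 'a' vs 'd' => differ
  Position 2: 'a' vs 'd' => differ
  Position 3: 'b' vs 'd' => differ
  Position 4: 'b' vs 'b' => same
Total differences (Hamming distance): 4

4


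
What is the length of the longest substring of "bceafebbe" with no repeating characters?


Input: "bceafebbe"
Sliding window (track last position of each char):
  Position 0 ('b'): window [0,0] length 1 -- new best
  Position 1 ('c'): window [0,1] length 2 -- new best
  Position 2 ('e'): window [0,2] length 3 -- new best
  Position 3 ('a'): window [0,3] length 4 -- new best
  Position 4 ('f'): window [0,4] length 5 -- new best
  Position 5 ('e'): repeat (last at 2), move window start to 3
  Position 5 ('e'): window [3,5] length 3
  Position 6 ('b'): window [3,6] length 4
  Position 7 ('b'): repeat (last at 6), move window start to 7
  Position 7 ('b'): window [7,7] length 1
  Position 8 ('e'): window [7,8] length 2
Longest substring with no repeats: "bceaf" with length 5

5


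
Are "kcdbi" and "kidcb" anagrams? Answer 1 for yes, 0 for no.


Strings: "kcdbi", "kidcb"
Sorted first:  bcdik
Sorted second: bcdik
Sorted forms match => anagrams

1


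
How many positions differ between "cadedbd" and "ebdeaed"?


Comparing "cadedbd" and "ebdeaed" position by position:
  Position 0: 'c' vs 'e' => DIFFER
  Position 1: 'a' vs 'b' => DIFFER
  Position 2: 'd' vs 'd' => same
  Position 3: 'e' vs 'e' => same
  Position 4: 'd' vs 'a' => DIFFER
  Position 5: 'b' vs 'e' => DIFFER
  Position 6: 'd' vs 'd' => same
Positions that differ: 4

4


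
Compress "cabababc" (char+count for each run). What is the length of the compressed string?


Input: cabababc
Runs:
  'c' x 1 => "c1"
  'a' x 1 => "a1"
  'b' x 1 => "b1"
  'a' x 1 => "a1"
  'b' x 1 => "b1"
  'a' x 1 => "a1"
  'b' x 1 => "b1"
  'c' x 1 => "c1"
Compressed: "c1a1b1a1b1a1b1c1"
Compressed length: 16

16


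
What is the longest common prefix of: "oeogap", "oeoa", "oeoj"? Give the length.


Words: oeogap, oeoa, oeoj
  Position 0: all 'o' => match
  Position 1: all 'e' => match
  Position 2: all 'o' => match
  Position 3: ('g', 'a', 'j') => mismatch, stop
LCP = "oeo" (length 3)

3


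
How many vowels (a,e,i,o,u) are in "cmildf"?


Input: cmildf
Checking each character:
  'c' at position 0: consonant
  'm' at position 1: consonant
  'i' at position 2: vowel (running total: 1)
  'l' at position 3: consonant
  'd' at position 4: consonant
  'f' at position 5: consonant
Total vowels: 1

1


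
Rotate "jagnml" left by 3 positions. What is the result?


Input: "jagnml", rotate left by 3
First 3 characters: "jag"
Remaining characters: "nml"
Concatenate remaining + first: "nml" + "jag" = "nmljag"

nmljag


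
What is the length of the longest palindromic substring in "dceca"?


Input: "dceca"
Checking substrings for palindromes:
  [1:4] "cec" (len 3) => palindrome
Longest palindromic substring: "cec" with length 3

3


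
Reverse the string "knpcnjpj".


Input: knpcnjpj
Reading characters right to left:
  Position 7: 'j'
  Position 6: 'p'
  Position 5: 'j'
  Position 4: 'n'
  Position 3: 'c'
  Position 2: 'p'
  Position 1: 'n'
  Position 0: 'k'
Reversed: jpjncpnk

jpjncpnk


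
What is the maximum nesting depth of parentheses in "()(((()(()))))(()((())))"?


Input: "()(((()(()))))(()((())))"
Tracking depth:
  Position 0 '(': depth becomes 1
  Position 1 ')': depth becomes 0
  Position 2 '(': depth becomes 1
  Position 3 '(': depth becomes 2
  Position 4 '(': depth becomes 3
  Position 5 '(': depth becomes 4
  Position 6 ')': depth becomes 3
  Position 7 '(': depth becomes 4
  Position 8 '(': depth becomes 5
  Position 9 ')': depth becomes 4
  Position 10 ')': depth becomes 3
  Position 11 ')': depth becomes 2
  Position 12 ')': depth becomes 1
  Position 13 ')': depth becomes 0
  Position 14 '(': depth becomes 1
  Position 15 '(': depth becomes 2
  Position 16 ')': depth becomes 1
  Position 17 '(': depth becomes 2
  Position 18 '(': depth becomes 3
  Position 19 '(': depth becomes 4
  Position 20 ')': depth becomes 3
  Position 21 ')': depth becomes 2
  Position 22 ')': depth becomes 1
  Position 23 ')': depth becomes 0
Maximum depth reached: 5

5


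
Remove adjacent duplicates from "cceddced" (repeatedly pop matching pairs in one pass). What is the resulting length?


Input: cceddced
Stack-based adjacent duplicate removal:
  Read 'c': push. Stack: c
  Read 'c': matches stack top 'c' => pop. Stack: (empty)
  Read 'e': push. Stack: e
  Read 'd': push. Stack: ed
  Read 'd': matches stack top 'd' => pop. Stack: e
  Read 'c': push. Stack: ec
  Read 'e': push. Stack: ece
  Read 'd': push. Stack: eced
Final stack: "eced" (length 4)

4


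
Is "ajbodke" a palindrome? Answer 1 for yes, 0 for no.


Input: ajbodke
Reversed: ekdobja
  Compare pos 0 ('a') with pos 6 ('e'): MISMATCH
  Compare pos 1 ('j') with pos 5 ('k'): MISMATCH
  Compare pos 2 ('b') with pos 4 ('d'): MISMATCH
Result: not a palindrome

0


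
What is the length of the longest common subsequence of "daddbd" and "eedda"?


LCS of "daddbd" and "eedda"
DP table:
           e    e    d    d    a
      0    0    0    0    0    0
  d   0    0    0    1    1    1
  a   0    0    0    1    1    2
  d   0    0    0    1    2    2
  d   0    0    0    1    2    2
  b   0    0    0    1    2    2
  d   0    0    0    1    2    2
LCS length = dp[6][5] = 2

2


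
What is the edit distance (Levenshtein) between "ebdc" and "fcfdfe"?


Computing edit distance: "ebdc" -> "fcfdfe"
DP table:
           f    c    f    d    f    e
      0    1    2    3    4    5    6
  e   1    1    2    3    4    5    5
  b   2    2    2    3    4    5    6
  d   3    3    3    3    3    4    5
  c   4    4    3    4    4    4    5
Edit distance = dp[4][6] = 5

5


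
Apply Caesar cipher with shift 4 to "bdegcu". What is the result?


Caesar cipher: shift "bdegcu" by 4
  'b' (pos 1) + 4 = pos 5 = 'f'
  'd' (pos 3) + 4 = pos 7 = 'h'
  'e' (pos 4) + 4 = pos 8 = 'i'
  'g' (pos 6) + 4 = pos 10 = 'k'
  'c' (pos 2) + 4 = pos 6 = 'g'
  'u' (pos 20) + 4 = pos 24 = 'y'
Result: fhikgy

fhikgy


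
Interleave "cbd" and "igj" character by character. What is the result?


Interleaving "cbd" and "igj":
  Position 0: 'c' from first, 'i' from second => "ci"
  Position 1: 'b' from first, 'g' from second => "bg"
  Position 2: 'd' from first, 'j' from second => "dj"
Result: cibgdj

cibgdj


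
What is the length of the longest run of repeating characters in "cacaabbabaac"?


Input: "cacaabbabaac"
Scanning for longest run:
  Position 1 ('a'): new char, reset run to 1
  Position 2 ('c'): new char, reset run to 1
  Position 3 ('a'): new char, reset run to 1
  Position 4 ('a'): continues run of 'a', length=2
  Position 5 ('b'): new char, reset run to 1
  Position 6 ('b'): continues run of 'b', length=2
  Position 7 ('a'): new char, reset run to 1
  Position 8 ('b'): new char, reset run to 1
  Position 9 ('a'): new char, reset run to 1
  Position 10 ('a'): continues run of 'a', length=2
  Position 11 ('c'): new char, reset run to 1
Longest run: 'a' with length 2

2


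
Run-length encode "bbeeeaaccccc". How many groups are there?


Input: bbeeeaaccccc
Scanning for consecutive runs:
  Group 1: 'b' x 2 (positions 0-1)
  Group 2: 'e' x 3 (positions 2-4)
  Group 3: 'a' x 2 (positions 5-6)
  Group 4: 'c' x 5 (positions 7-11)
Total groups: 4

4


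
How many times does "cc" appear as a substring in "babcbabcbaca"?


Searching for "cc" in "babcbabcbaca"
Scanning each position:
  Position 0: "ba" => no
  Position 1: "ab" => no
  Position 2: "bc" => no
  Position 3: "cb" => no
  Position 4: "ba" => no
  Position 5: "ab" => no
  Position 6: "bc" => no
  Position 7: "cb" => no
  Position 8: "ba" => no
  Position 9: "ac" => no
  Position 10: "ca" => no
Total occurrences: 0

0


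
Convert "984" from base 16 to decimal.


Input: "984" in base 16
Positional expansion:
  Digit '9' (value 9) x 16^2 = 2304
  Digit '8' (value 8) x 16^1 = 128
  Digit '4' (value 4) x 16^0 = 4
Sum = 2436

2436


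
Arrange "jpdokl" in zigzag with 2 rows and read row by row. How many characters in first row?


Zigzag "jpdokl" into 2 rows:
Placing characters:
  'j' => row 0
  'p' => row 1
  'd' => row 0
  'o' => row 1
  'k' => row 0
  'l' => row 1
Rows:
  Row 0: "jdk"
  Row 1: "pol"
First row length: 3

3


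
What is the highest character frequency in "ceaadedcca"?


Input: ceaadedcca
Character counts:
  'a': 3
  'c': 3
  'd': 2
  'e': 2
Maximum frequency: 3

3


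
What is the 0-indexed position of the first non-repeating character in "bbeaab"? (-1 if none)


Input: bbeaab
Character frequencies:
  'a': 2
  'b': 3
  'e': 1
Scanning left to right for freq == 1:
  Position 0 ('b'): freq=3, skip
  Position 1 ('b'): freq=3, skip
  Position 2 ('e'): unique! => answer = 2

2


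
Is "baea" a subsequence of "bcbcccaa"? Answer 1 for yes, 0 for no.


Check if "baea" is a subsequence of "bcbcccaa"
Greedy scan:
  Position 0 ('b'): matches sub[0] = 'b'
  Position 1 ('c'): no match needed
  Position 2 ('b'): no match needed
  Position 3 ('c'): no match needed
  Position 4 ('c'): no match needed
  Position 5 ('c'): no match needed
  Position 6 ('a'): matches sub[1] = 'a'
  Position 7 ('a'): no match needed
Only matched 2/4 characters => not a subsequence

0


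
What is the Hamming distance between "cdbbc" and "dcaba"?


Comparing "cdbbc" and "dcaba" position by position:
  Position 0: 'c' vs 'd' => differ
  Position 1: 'd' vs 'c' => differ
  Position 2: 'b' vs 'a' => differ
  Position 3: 'b' vs 'b' => same
  Position 4: 'c' vs 'a' => differ
Total differences (Hamming distance): 4

4


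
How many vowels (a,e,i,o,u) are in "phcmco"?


Input: phcmco
Checking each character:
  'p' at position 0: consonant
  'h' at position 1: consonant
  'c' at position 2: consonant
  'm' at position 3: consonant
  'c' at position 4: consonant
  'o' at position 5: vowel (running total: 1)
Total vowels: 1

1


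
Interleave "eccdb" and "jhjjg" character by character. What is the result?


Interleaving "eccdb" and "jhjjg":
  Position 0: 'e' from first, 'j' from second => "ej"
  Position 1: 'c' from first, 'h' from second => "ch"
  Position 2: 'c' from first, 'j' from second => "cj"
  Position 3: 'd' from first, 'j' from second => "dj"
  Position 4: 'b' from first, 'g' from second => "bg"
Result: ejchcjdjbg

ejchcjdjbg


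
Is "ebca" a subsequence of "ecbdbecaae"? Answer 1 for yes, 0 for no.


Check if "ebca" is a subsequence of "ecbdbecaae"
Greedy scan:
  Position 0 ('e'): matches sub[0] = 'e'
  Position 1 ('c'): no match needed
  Position 2 ('b'): matches sub[1] = 'b'
  Position 3 ('d'): no match needed
  Position 4 ('b'): no match needed
  Position 5 ('e'): no match needed
  Position 6 ('c'): matches sub[2] = 'c'
  Position 7 ('a'): matches sub[3] = 'a'
  Position 8 ('a'): no match needed
  Position 9 ('e'): no match needed
All 4 characters matched => is a subsequence

1


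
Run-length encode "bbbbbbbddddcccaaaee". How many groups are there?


Input: bbbbbbbddddcccaaaee
Scanning for consecutive runs:
  Group 1: 'b' x 7 (positions 0-6)
  Group 2: 'd' x 4 (positions 7-10)
  Group 3: 'c' x 3 (positions 11-13)
  Group 4: 'a' x 3 (positions 14-16)
  Group 5: 'e' x 2 (positions 17-18)
Total groups: 5

5


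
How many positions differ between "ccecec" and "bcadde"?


Comparing "ccecec" and "bcadde" position by position:
  Position 0: 'c' vs 'b' => DIFFER
  Position 1: 'c' vs 'c' => same
  Position 2: 'e' vs 'a' => DIFFER
  Position 3: 'c' vs 'd' => DIFFER
  Position 4: 'e' vs 'd' => DIFFER
  Position 5: 'c' vs 'e' => DIFFER
Positions that differ: 5

5
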